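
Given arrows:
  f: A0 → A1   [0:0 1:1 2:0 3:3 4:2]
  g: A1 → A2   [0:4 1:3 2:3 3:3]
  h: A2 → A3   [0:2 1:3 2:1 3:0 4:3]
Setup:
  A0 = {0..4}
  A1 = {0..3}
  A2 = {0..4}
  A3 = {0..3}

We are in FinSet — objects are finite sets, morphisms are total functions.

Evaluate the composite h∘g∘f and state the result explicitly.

Answer: [0:3 1:0 2:3 3:0 4:0]

Trace:
  0 f→0 g→4 h→3
  1 f→1 g→3 h→0
  2 f→0 g→4 h→3
  3 f→3 g→3 h→0
  4 f→2 g→3 h→0
result: [0:3 1:0 2:3 3:0 4:0]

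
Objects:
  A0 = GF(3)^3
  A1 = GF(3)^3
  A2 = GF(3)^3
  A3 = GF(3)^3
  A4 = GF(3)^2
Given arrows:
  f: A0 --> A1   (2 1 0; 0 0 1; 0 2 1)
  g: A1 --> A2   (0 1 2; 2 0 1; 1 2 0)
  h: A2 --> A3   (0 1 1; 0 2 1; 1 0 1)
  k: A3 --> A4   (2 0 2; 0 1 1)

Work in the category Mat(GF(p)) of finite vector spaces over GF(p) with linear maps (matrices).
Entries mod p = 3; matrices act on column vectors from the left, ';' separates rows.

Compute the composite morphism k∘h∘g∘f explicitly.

Answer: (1 2 1; 0 2 0)

Derivation:
  e0=(1,0,0) f-->(2,0,0) g-->(0,1,2) h-->(0,1,2) k-->(1,0)
  e1=(0,1,0) f-->(1,0,2) g-->(1,1,1) h-->(2,0,2) k-->(2,2)
  e2=(0,0,1) f-->(0,1,1) g-->(0,1,2) h-->(0,1,2) k-->(1,0)
⟦path⟧: (1 2 1; 0 2 0)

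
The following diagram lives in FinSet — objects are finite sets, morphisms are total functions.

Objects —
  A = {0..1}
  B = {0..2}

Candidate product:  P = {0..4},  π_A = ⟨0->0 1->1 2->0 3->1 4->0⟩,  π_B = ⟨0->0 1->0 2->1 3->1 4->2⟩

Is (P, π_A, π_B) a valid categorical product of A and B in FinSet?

Answer: NOT A VALID PRODUCT — |P|=5 ≠ |A|·|B|=6

Derivation:
|A|·|B| = 2·3 = 6;  |P| = 5
  → cardinalities differ; no bijection possible.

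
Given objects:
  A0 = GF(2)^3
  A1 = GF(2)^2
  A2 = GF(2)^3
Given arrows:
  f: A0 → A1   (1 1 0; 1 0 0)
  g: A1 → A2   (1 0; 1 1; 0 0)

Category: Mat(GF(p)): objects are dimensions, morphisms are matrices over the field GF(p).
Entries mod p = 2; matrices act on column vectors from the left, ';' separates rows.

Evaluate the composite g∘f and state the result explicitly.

  e0=⟨1,0,0⟩ f→⟨1,1⟩ g→⟨1,0,0⟩
  e1=⟨0,1,0⟩ f→⟨1,0⟩ g→⟨1,1,0⟩
  e2=⟨0,0,1⟩ f→⟨0,0⟩ g→⟨0,0,0⟩
⟦path⟧: (1 1 0; 0 1 0; 0 0 0)

Answer: (1 1 0; 0 1 0; 0 0 0)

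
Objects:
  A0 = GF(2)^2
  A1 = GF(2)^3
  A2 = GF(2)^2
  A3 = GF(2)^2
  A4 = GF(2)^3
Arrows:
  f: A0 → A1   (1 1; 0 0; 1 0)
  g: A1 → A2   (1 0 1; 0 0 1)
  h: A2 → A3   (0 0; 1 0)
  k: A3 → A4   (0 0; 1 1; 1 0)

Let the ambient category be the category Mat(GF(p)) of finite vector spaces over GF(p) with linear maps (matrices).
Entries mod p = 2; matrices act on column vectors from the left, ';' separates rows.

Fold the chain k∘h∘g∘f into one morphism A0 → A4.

  e0=(1,0) f→(1,0,1) g→(0,1) h→(0,0) k→(0,0,0)
  e1=(0,1) f→(1,0,0) g→(1,0) h→(0,1) k→(0,1,0)
⟦path⟧: (0 0; 0 1; 0 0)

Answer: (0 0; 0 1; 0 0)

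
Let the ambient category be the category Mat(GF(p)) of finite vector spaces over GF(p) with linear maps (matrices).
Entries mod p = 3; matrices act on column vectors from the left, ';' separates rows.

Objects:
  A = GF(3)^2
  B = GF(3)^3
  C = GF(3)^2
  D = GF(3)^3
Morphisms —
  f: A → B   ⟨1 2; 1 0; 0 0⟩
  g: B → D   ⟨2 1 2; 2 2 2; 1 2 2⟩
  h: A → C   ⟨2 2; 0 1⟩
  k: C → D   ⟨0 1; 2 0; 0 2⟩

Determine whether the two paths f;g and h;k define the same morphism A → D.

1) trace f;g:
  e0=⟨1,0⟩ f→⟨1,1,0⟩ g→⟨0,1,0⟩
  e1=⟨0,1⟩ f→⟨2,0,0⟩ g→⟨1,1,2⟩
  composite₁ = ⟨0 1; 1 1; 0 2⟩
2) trace h;k:
  e0=⟨1,0⟩ h→⟨2,0⟩ k→⟨0,1,0⟩
  e1=⟨0,1⟩ h→⟨2,1⟩ k→⟨1,1,2⟩
  composite₂ = ⟨0 1; 1 1; 0 2⟩
Equal? same morphism ✓

Answer: COMMUTES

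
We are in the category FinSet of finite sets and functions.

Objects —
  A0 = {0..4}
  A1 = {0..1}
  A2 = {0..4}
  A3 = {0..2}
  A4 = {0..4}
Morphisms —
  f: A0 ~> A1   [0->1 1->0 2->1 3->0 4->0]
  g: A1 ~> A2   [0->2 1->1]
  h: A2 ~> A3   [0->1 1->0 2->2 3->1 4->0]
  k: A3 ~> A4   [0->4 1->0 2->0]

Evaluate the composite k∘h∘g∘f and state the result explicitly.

Answer: [0->4 1->0 2->4 3->0 4->0]

Work:
  0 f~>1 g~>1 h~>0 k~>4
  1 f~>0 g~>2 h~>2 k~>0
  2 f~>1 g~>1 h~>0 k~>4
  3 f~>0 g~>2 h~>2 k~>0
  4 f~>0 g~>2 h~>2 k~>0
result: [0->4 1->0 2->4 3->0 4->0]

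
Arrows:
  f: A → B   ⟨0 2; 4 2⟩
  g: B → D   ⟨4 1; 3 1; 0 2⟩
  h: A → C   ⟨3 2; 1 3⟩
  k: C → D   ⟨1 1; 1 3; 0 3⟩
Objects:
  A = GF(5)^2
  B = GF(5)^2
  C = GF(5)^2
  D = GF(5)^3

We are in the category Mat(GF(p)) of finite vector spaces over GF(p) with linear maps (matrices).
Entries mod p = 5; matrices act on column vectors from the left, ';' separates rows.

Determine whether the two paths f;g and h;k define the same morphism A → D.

Along f;g (path 1):
  e0=[1,0] f→[0,4] g→[4,4,3]
  e1=[0,1] f→[2,2] g→[0,3,4]
  ⟦path⟧₁ = ⟨4 0; 4 3; 3 4⟩
Along h;k (path 2):
  e0=[1,0] h→[3,1] k→[4,1,3]
  e1=[0,1] h→[2,3] k→[0,1,4]
  ⟦path⟧₂ = ⟨4 0; 1 1; 3 4⟩
Equal? differ; not commutative

Answer: DOES NOT COMMUTE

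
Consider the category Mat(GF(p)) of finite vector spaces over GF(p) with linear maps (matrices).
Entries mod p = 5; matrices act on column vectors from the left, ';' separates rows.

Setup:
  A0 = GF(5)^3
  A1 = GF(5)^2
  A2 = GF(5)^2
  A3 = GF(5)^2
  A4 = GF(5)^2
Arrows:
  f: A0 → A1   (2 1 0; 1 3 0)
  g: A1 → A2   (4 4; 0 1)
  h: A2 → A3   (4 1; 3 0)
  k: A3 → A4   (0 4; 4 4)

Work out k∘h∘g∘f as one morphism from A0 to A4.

Answer: (4 2 0; 0 0 0)

Work:
  e0=(1,0,0) f→(2,1) g→(2,1) h→(4,1) k→(4,0)
  e1=(0,1,0) f→(1,3) g→(1,3) h→(2,3) k→(2,0)
  e2=(0,0,1) f→(0,0) g→(0,0) h→(0,0) k→(0,0)
composite: (4 2 0; 0 0 0)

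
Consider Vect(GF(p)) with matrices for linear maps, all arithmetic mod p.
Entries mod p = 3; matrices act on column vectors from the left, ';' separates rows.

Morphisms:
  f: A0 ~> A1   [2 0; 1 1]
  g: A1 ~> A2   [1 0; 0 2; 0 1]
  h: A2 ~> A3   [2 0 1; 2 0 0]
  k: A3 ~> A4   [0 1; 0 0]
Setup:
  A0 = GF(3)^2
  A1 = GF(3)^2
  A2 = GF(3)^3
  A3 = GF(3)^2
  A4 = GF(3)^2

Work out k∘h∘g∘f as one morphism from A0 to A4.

  e0=(1,0) f~>(2,1) g~>(2,2,1) h~>(2,1) k~>(1,0)
  e1=(0,1) f~>(0,1) g~>(0,2,1) h~>(1,0) k~>(0,0)
⟦path⟧: [1 0; 0 0]

Answer: [1 0; 0 0]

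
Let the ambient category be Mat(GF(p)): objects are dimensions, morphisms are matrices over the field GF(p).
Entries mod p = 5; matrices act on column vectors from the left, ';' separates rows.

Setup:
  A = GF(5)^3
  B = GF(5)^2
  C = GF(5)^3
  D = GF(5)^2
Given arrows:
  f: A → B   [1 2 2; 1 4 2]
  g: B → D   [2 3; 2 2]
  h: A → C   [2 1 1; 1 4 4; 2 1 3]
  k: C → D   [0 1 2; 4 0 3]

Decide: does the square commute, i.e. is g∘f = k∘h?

Path 1 = f;g:
  e0=(1,0,0) f→(1,1) g→(0,4)
  e1=(0,1,0) f→(2,4) g→(1,2)
  e2=(0,0,1) f→(2,2) g→(0,3)
  result₁ = [0 1 0; 4 2 3]
Path 2 = h;k:
  e0=(1,0,0) h→(2,1,2) k→(0,4)
  e1=(0,1,0) h→(1,4,1) k→(1,2)
  e2=(0,0,1) h→(1,4,3) k→(0,3)
  result₂ = [0 1 0; 4 2 3]
Equal? same morphism ✓

Answer: COMMUTES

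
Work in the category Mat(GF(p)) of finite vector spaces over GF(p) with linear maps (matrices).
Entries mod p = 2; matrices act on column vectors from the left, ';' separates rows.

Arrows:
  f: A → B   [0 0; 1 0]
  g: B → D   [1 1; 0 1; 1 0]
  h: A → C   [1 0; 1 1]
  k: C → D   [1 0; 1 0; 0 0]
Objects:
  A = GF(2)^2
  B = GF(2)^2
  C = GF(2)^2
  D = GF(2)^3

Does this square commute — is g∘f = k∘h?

Answer: COMMUTES

Derivation:
Along f;g (path 1):
  e0=(1,0) f→(0,1) g→(1,1,0)
  e1=(0,1) f→(0,0) g→(0,0,0)
  result₁ = [1 0; 1 0; 0 0]
Along h;k (path 2):
  e0=(1,0) h→(1,1) k→(1,1,0)
  e1=(0,1) h→(0,1) k→(0,0,0)
  result₂ = [1 0; 1 0; 0 0]
Equal? equal; square commutes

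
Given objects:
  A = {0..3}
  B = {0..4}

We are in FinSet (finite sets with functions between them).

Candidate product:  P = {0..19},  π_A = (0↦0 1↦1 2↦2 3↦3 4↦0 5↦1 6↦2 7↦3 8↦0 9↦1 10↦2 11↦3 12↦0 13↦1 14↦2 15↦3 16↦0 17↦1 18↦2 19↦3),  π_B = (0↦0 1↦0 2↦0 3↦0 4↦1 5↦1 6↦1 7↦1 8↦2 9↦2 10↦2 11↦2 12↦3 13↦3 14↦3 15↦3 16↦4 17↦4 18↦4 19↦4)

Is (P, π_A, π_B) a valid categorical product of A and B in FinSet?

|A|·|B| = 4·5 = 20;  |P| = 20
Check the pairing map k ↦ (π_A(k), π_B(k)):
  0 ↦ (0,0)
  1 ↦ (1,0)
  2 ↦ (2,0)
  3 ↦ (3,0)
  4 ↦ (0,1)
  5 ↦ (1,1)
  6 ↦ (2,1)
  7 ↦ (3,1)
  8 ↦ (0,2)
  9 ↦ (1,2)
  10 ↦ (2,2)
  11 ↦ (3,2)
  12 ↦ (0,3)
  13 ↦ (1,3)
  14 ↦ (2,3)
  15 ↦ (3,3)
  16 ↦ (0,4)
  17 ↦ (1,4)
  18 ↦ (2,4)
  19 ↦ (3,4)
distinct pairs in image: 20 / 20 needed
  → bijection onto A×B; projections well-typed.

Answer: VALID PRODUCT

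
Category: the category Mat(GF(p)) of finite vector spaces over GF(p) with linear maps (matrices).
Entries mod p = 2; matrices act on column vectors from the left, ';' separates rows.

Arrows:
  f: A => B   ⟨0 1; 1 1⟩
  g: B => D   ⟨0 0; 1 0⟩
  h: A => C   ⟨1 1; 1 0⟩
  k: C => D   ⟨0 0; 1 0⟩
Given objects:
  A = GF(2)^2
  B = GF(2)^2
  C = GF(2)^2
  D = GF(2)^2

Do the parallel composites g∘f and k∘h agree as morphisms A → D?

Answer: DOES NOT COMMUTE

Derivation:
Path 1 = f;g:
  e0=⟨1,0⟩ f=>⟨0,1⟩ g=>⟨0,0⟩
  e1=⟨0,1⟩ f=>⟨1,1⟩ g=>⟨0,1⟩
  ⟦path⟧₁ = ⟨0 0; 0 1⟩
Path 2 = h;k:
  e0=⟨1,0⟩ h=>⟨1,1⟩ k=>⟨0,1⟩
  e1=⟨0,1⟩ h=>⟨1,0⟩ k=>⟨0,1⟩
  ⟦path⟧₂ = ⟨0 0; 1 1⟩
Equal? distinct morphisms ✗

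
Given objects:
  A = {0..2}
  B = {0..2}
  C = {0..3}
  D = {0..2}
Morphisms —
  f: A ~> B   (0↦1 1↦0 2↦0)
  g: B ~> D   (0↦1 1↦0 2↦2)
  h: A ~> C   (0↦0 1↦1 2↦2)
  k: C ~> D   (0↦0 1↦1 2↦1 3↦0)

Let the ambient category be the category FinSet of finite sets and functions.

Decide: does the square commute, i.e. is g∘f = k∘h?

Along f;g (path 1):
  0 f~>1 g~>0
  1 f~>0 g~>1
  2 f~>0 g~>1
  result₁ = (0↦0 1↦1 2↦1)
Along h;k (path 2):
  0 h~>0 k~>0
  1 h~>1 k~>1
  2 h~>2 k~>1
  result₂ = (0↦0 1↦1 2↦1)
Equal? equal; square commutes

Answer: COMMUTES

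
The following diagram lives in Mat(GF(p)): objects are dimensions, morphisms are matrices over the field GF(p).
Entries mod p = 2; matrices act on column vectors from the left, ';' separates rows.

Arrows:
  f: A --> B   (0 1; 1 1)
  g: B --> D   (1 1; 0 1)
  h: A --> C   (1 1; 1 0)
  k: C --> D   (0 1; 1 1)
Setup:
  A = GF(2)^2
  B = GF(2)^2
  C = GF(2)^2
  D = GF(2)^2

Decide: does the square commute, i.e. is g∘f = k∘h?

Path 1 = f;g:
  e0=(1,0) f-->(0,1) g-->(1,1)
  e1=(0,1) f-->(1,1) g-->(0,1)
  composite₁ = (1 0; 1 1)
Path 2 = h;k:
  e0=(1,0) h-->(1,1) k-->(1,0)
  e1=(0,1) h-->(1,0) k-->(0,1)
  composite₂ = (1 0; 0 1)
Equal? distinct morphisms ✗

Answer: DOES NOT COMMUTE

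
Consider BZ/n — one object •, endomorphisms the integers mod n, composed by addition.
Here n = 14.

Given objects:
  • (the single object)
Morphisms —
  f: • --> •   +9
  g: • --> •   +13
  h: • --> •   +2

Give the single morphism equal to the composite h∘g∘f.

  0 +9≡9 +13≡8 +2≡10  (mod 14)
⟦path⟧: +10

Answer: +10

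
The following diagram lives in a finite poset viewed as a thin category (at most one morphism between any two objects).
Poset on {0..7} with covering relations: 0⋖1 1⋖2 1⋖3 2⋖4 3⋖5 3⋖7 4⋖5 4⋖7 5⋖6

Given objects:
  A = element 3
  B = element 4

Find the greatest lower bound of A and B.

Common predecessors of 3,4: {0,1}
  0 ≤ 1
  1 ≤ 1
glb = 1

Answer: A∧B = 1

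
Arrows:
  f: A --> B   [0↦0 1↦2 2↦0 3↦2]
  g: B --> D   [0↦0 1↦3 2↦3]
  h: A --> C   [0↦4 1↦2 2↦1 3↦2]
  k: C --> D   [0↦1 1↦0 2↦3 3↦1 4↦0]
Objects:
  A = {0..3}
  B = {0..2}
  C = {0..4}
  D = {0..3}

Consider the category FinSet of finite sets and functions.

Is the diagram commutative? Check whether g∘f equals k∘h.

Answer: COMMUTES

Work:
Along f;g (path 1):
  0 f-->0 g-->0
  1 f-->2 g-->3
  2 f-->0 g-->0
  3 f-->2 g-->3
  composite₁ = [0↦0 1↦3 2↦0 3↦3]
Along h;k (path 2):
  0 h-->4 k-->0
  1 h-->2 k-->3
  2 h-->1 k-->0
  3 h-->2 k-->3
  composite₂ = [0↦0 1↦3 2↦0 3↦3]
Equal? equal; square commutes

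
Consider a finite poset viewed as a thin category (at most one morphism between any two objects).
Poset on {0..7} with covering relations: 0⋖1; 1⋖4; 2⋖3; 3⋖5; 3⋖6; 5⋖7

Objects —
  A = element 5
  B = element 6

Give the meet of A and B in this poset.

{x : x<=A ∧ x<=B} = {2,3}  (A=5, B=6)
  2 <= 3
  3 <= 3
glb = 3

Answer: A∧B = 3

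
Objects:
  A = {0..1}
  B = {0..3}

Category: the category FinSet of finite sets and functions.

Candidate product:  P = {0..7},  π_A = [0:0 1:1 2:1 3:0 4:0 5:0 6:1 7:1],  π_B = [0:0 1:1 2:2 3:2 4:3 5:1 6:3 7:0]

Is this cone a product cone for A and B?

|A|·|B| = 2·4 = 8;  |P| = 8
Check the pairing map k ↦ (π_A(k), π_B(k)):
  0 : (0,0)
  1 : (1,1)
  2 : (1,2)
  3 : (0,2)
  4 : (0,3)
  5 : (0,1)
  6 : (1,3)
  7 : (1,0)
distinct pairs in image: 8 / 8 needed
  → bijection onto A×B; projections well-typed.

Answer: VALID PRODUCT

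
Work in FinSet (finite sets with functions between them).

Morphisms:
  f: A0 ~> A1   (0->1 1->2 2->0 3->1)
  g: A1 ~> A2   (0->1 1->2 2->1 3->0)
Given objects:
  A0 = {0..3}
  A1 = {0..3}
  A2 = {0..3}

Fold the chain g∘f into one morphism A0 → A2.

  0 f~>1 g~>2
  1 f~>2 g~>1
  2 f~>0 g~>1
  3 f~>1 g~>2
⟦path⟧: (0->2 1->1 2->1 3->2)

Answer: (0->2 1->1 2->1 3->2)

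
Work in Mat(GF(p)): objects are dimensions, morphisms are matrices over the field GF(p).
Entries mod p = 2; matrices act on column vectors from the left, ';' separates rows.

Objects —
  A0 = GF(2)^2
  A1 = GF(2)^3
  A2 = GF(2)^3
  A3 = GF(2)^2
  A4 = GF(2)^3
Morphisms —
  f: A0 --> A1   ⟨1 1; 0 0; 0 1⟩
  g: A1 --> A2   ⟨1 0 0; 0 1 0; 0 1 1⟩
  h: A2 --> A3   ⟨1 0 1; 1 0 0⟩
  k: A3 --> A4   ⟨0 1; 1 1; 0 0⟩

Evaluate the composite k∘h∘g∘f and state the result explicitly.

  e0=(1,0) f-->(1,0,0) g-->(1,0,0) h-->(1,1) k-->(1,0,0)
  e1=(0,1) f-->(1,0,1) g-->(1,0,1) h-->(0,1) k-->(1,1,0)
composite: ⟨1 1; 0 1; 0 0⟩

Answer: ⟨1 1; 0 1; 0 0⟩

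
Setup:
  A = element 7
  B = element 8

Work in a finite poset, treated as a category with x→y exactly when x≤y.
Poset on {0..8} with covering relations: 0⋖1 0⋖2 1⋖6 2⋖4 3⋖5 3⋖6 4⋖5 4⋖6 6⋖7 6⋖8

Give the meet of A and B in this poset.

Answer: A∧B = 6

Work:
Common predecessors of 7,8: {0,1,2,3,4,6}
  0 ≤ 6
  1 ≤ 6
  2 ≤ 6
  3 ≤ 6
  4 ≤ 6
  6 ≤ 6
glb = 6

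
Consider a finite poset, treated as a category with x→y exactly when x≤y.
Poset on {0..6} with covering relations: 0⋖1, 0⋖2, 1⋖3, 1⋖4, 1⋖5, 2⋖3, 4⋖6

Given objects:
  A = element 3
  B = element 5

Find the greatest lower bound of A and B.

Answer: A∧B = 1

Work:
{x : x⊑A ∧ x⊑B} = {0,1}  (A=3, B=5)
  0 ⊑ 1
  1 ⊑ 1
glb = 1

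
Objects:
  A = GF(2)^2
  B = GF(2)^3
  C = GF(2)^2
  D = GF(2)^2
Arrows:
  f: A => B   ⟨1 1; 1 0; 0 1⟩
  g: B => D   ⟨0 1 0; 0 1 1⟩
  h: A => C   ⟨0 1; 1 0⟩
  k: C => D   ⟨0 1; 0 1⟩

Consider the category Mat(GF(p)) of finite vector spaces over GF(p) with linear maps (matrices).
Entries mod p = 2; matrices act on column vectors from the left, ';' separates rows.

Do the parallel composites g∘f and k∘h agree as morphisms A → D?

Along f;g (path 1):
  e0=⟨1,0⟩ f=>⟨1,1,0⟩ g=>⟨1,1⟩
  e1=⟨0,1⟩ f=>⟨1,0,1⟩ g=>⟨0,1⟩
  composite₁ = ⟨1 0; 1 1⟩
Along h;k (path 2):
  e0=⟨1,0⟩ h=>⟨0,1⟩ k=>⟨1,1⟩
  e1=⟨0,1⟩ h=>⟨1,0⟩ k=>⟨0,0⟩
  composite₂ = ⟨1 0; 1 0⟩
Equal? NO — does not commute

Answer: DOES NOT COMMUTE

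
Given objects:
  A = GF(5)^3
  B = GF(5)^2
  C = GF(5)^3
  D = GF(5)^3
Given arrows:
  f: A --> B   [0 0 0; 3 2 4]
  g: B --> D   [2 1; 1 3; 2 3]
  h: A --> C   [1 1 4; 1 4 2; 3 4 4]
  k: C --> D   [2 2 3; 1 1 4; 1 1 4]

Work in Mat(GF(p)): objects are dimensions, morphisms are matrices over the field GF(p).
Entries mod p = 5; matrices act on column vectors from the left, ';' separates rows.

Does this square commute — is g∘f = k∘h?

1) trace f;g:
  e0=(1,0,0) f-->(0,3) g-->(3,4,4)
  e1=(0,1,0) f-->(0,2) g-->(2,1,1)
  e2=(0,0,1) f-->(0,4) g-->(4,2,2)
  result₁ = [3 2 4; 4 1 2; 4 1 2]
2) trace h;k:
  e0=(1,0,0) h-->(1,1,3) k-->(3,4,4)
  e1=(0,1,0) h-->(1,4,4) k-->(2,1,1)
  e2=(0,0,1) h-->(4,2,4) k-->(4,2,2)
  result₂ = [3 2 4; 4 1 2; 4 1 2]
Equal? equal; square commutes

Answer: COMMUTES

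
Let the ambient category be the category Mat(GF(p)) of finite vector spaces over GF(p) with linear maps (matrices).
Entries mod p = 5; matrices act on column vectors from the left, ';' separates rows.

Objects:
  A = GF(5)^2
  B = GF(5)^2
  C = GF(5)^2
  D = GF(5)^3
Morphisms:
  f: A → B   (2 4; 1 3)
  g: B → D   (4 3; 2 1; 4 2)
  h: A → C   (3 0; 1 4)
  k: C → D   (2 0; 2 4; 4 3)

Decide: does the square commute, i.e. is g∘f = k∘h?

Along f;g (path 1):
  e0=⟨1,0⟩ f→⟨2,1⟩ g→⟨1,0,0⟩
  e1=⟨0,1⟩ f→⟨4,3⟩ g→⟨0,1,2⟩
  ⟦path⟧₁ = (1 0; 0 1; 0 2)
Along h;k (path 2):
  e0=⟨1,0⟩ h→⟨3,1⟩ k→⟨1,0,0⟩
  e1=⟨0,1⟩ h→⟨0,4⟩ k→⟨0,1,2⟩
  ⟦path⟧₂ = (1 0; 0 1; 0 2)
Equal? equal; square commutes

Answer: COMMUTES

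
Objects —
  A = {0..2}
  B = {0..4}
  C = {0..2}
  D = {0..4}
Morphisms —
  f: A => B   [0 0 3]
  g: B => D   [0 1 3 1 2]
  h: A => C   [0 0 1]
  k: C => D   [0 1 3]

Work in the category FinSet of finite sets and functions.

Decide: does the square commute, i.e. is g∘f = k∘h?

Answer: COMMUTES

Derivation:
Along f;g (path 1):
  0 f=>0 g=>0
  1 f=>0 g=>0
  2 f=>3 g=>1
  result₁ = [0 0 1]
Along h;k (path 2):
  0 h=>0 k=>0
  1 h=>0 k=>0
  2 h=>1 k=>1
  result₂ = [0 0 1]
Equal? same morphism ✓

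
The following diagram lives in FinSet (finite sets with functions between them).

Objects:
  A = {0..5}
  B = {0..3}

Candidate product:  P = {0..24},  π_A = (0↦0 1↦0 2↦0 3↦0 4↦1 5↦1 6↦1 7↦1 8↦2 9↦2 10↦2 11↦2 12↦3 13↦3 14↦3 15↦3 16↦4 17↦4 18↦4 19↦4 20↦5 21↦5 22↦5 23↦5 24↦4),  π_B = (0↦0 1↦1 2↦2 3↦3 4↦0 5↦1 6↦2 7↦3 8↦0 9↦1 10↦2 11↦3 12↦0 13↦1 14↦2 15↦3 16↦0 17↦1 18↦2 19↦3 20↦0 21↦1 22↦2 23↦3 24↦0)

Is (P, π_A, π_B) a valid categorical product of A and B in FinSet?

|A|·|B| = 6·4 = 24;  |P| = 25
  → cardinalities differ; no bijection possible.

Answer: NOT A VALID PRODUCT — |P|=25 ≠ |A|·|B|=24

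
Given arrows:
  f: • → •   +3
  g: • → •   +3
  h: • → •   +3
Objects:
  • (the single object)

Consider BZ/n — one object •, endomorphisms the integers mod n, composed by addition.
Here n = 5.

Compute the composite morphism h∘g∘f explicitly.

  0 +3≡3 +3≡1 +3≡4  (mod 5)
⟦path⟧: +4

Answer: +4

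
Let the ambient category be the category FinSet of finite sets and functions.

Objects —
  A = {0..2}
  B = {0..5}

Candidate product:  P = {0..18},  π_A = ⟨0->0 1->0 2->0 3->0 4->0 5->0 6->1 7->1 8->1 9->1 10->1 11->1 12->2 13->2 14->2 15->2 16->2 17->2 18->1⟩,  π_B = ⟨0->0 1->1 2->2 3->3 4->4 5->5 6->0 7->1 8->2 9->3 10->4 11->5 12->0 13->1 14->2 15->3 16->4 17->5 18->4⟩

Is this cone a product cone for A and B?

|A|·|B| = 3·6 = 18;  |P| = 19
  → cardinalities differ; no bijection possible.

Answer: NOT A VALID PRODUCT — |P|=19 ≠ |A|·|B|=18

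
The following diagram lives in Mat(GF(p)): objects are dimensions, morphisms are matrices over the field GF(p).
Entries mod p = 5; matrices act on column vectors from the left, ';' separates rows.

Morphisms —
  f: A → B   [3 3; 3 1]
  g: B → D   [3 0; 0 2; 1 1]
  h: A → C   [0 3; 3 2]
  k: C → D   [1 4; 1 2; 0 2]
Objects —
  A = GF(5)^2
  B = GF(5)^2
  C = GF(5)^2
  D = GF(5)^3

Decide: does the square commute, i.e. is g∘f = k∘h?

Answer: DOES NOT COMMUTE

Work:
Path 1 = f;g:
  e0=⟨1,0⟩ f→⟨3,3⟩ g→⟨4,1,1⟩
  e1=⟨0,1⟩ f→⟨3,1⟩ g→⟨4,2,4⟩
  composite₁ = [4 4; 1 2; 1 4]
Path 2 = h;k:
  e0=⟨1,0⟩ h→⟨0,3⟩ k→⟨2,1,1⟩
  e1=⟨0,1⟩ h→⟨3,2⟩ k→⟨1,2,4⟩
  composite₂ = [2 1; 1 2; 1 4]
Equal? distinct morphisms ✗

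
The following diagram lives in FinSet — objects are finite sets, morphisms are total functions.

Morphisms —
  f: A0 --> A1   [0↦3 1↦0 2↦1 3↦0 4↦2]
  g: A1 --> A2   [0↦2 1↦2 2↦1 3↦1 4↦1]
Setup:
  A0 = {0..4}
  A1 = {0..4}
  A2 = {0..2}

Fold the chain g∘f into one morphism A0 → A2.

  0 f-->3 g-->1
  1 f-->0 g-->2
  2 f-->1 g-->2
  3 f-->0 g-->2
  4 f-->2 g-->1
result: [0↦1 1↦2 2↦2 3↦2 4↦1]

Answer: [0↦1 1↦2 2↦2 3↦2 4↦1]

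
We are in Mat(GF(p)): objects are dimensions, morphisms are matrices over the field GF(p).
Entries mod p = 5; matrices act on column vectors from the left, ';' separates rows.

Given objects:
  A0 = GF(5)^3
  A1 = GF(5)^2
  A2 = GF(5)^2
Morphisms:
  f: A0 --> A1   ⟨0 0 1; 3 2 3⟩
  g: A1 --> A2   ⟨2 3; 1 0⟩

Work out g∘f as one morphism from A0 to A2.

  e0=⟨1,0,0⟩ f-->⟨0,3⟩ g-->⟨4,0⟩
  e1=⟨0,1,0⟩ f-->⟨0,2⟩ g-->⟨1,0⟩
  e2=⟨0,0,1⟩ f-->⟨1,3⟩ g-->⟨1,1⟩
result: ⟨4 1 1; 0 0 1⟩

Answer: ⟨4 1 1; 0 0 1⟩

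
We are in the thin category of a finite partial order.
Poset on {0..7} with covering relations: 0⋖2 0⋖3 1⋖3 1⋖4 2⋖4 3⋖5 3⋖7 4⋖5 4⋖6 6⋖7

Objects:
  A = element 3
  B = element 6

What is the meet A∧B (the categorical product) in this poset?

Answer: NO MEET EXISTS

Work:
Common predecessors of 3,6: {0,1}
  maximal lower bounds 0 and 1 are incomparable: neither 0<=1 nor 1<=0
→ no greatest lower bound exists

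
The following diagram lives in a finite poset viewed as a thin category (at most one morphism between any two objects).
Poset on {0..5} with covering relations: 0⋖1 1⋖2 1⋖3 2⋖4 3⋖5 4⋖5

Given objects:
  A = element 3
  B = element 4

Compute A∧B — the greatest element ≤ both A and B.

Answer: A∧B = 1

Work:
Common predecessors of 3,4: {0,1}
  0 <= 1
  1 <= 1
glb = 1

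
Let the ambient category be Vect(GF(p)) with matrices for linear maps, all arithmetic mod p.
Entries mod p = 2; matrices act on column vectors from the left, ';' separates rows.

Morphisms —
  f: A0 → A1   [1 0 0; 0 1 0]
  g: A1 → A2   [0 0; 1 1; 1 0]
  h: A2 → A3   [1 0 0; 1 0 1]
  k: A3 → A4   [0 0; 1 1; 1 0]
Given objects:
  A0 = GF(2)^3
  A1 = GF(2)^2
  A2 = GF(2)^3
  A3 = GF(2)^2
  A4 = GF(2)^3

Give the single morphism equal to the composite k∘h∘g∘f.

Answer: [0 0 0; 1 0 0; 0 0 0]

Trace:
  e0=[1,0,0] f→[1,0] g→[0,1,1] h→[0,1] k→[0,1,0]
  e1=[0,1,0] f→[0,1] g→[0,1,0] h→[0,0] k→[0,0,0]
  e2=[0,0,1] f→[0,0] g→[0,0,0] h→[0,0] k→[0,0,0]
result: [0 0 0; 1 0 0; 0 0 0]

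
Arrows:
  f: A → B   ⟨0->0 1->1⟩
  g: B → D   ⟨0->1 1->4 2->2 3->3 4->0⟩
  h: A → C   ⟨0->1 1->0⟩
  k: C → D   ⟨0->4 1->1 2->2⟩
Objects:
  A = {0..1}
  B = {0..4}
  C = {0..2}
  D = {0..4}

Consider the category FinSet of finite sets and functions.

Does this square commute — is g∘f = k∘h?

1) trace f;g:
  0 f→0 g→1
  1 f→1 g→4
  result₁ = ⟨0->1 1->4⟩
2) trace h;k:
  0 h→1 k→1
  1 h→0 k→4
  result₂ = ⟨0->1 1->4⟩
Equal? YES — commutes

Answer: COMMUTES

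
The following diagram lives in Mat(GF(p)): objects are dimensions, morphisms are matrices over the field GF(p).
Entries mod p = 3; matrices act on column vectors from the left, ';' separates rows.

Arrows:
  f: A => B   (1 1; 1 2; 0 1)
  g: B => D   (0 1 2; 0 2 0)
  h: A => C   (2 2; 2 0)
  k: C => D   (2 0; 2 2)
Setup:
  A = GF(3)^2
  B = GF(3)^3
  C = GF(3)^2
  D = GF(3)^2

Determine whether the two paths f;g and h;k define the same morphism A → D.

Answer: COMMUTES

Trace:
Along f;g (path 1):
  e0=(1,0) f=>(1,1,0) g=>(1,2)
  e1=(0,1) f=>(1,2,1) g=>(1,1)
  result₁ = (1 1; 2 1)
Along h;k (path 2):
  e0=(1,0) h=>(2,2) k=>(1,2)
  e1=(0,1) h=>(2,0) k=>(1,1)
  result₂ = (1 1; 2 1)
Equal? same morphism ✓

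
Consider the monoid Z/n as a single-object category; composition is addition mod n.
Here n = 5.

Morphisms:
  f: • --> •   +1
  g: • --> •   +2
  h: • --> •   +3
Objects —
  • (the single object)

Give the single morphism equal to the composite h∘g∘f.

  0 +1≡1 +2≡3 +3≡1  (mod 5)
result: +1

Answer: +1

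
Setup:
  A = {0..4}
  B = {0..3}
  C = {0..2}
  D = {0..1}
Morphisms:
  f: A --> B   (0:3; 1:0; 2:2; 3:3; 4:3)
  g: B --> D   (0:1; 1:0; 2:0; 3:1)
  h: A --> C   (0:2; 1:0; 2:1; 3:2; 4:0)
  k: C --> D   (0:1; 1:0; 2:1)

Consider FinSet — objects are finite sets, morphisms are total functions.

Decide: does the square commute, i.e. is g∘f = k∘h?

Answer: COMMUTES

Derivation:
Path 1 = f;g:
  0 f-->3 g-->1
  1 f-->0 g-->1
  2 f-->2 g-->0
  3 f-->3 g-->1
  4 f-->3 g-->1
  ⟦path⟧₁ = (0:1; 1:1; 2:0; 3:1; 4:1)
Path 2 = h;k:
  0 h-->2 k-->1
  1 h-->0 k-->1
  2 h-->1 k-->0
  3 h-->2 k-->1
  4 h-->0 k-->1
  ⟦path⟧₂ = (0:1; 1:1; 2:0; 3:1; 4:1)
Equal? equal; square commutes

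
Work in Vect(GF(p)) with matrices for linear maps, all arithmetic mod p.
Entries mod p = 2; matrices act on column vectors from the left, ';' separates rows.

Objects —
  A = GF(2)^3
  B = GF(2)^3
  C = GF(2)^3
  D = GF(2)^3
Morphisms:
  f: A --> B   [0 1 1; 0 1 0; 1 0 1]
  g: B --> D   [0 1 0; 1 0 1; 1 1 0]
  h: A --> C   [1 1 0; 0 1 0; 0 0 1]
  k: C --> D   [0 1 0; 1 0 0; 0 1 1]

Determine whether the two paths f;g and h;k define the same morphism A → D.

Path 1 = f;g:
  e0=(1,0,0) f-->(0,0,1) g-->(0,1,0)
  e1=(0,1,0) f-->(1,1,0) g-->(1,1,0)
  e2=(0,0,1) f-->(1,0,1) g-->(0,0,1)
  result₁ = [0 1 0; 1 1 0; 0 0 1]
Path 2 = h;k:
  e0=(1,0,0) h-->(1,0,0) k-->(0,1,0)
  e1=(0,1,0) h-->(1,1,0) k-->(1,1,1)
  e2=(0,0,1) h-->(0,0,1) k-->(0,0,1)
  result₂ = [0 1 0; 1 1 0; 0 1 1]
Equal? NO — does not commute

Answer: DOES NOT COMMUTE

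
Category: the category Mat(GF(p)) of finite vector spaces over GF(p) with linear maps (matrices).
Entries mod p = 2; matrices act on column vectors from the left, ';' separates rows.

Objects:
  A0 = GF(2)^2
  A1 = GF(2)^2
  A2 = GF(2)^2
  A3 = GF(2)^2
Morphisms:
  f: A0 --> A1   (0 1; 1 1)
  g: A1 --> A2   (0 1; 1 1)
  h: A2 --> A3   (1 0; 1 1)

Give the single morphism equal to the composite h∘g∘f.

Answer: (1 1; 0 1)

Derivation:
  e0=[1,0] f-->[0,1] g-->[1,1] h-->[1,0]
  e1=[0,1] f-->[1,1] g-->[1,0] h-->[1,1]
result: (1 1; 0 1)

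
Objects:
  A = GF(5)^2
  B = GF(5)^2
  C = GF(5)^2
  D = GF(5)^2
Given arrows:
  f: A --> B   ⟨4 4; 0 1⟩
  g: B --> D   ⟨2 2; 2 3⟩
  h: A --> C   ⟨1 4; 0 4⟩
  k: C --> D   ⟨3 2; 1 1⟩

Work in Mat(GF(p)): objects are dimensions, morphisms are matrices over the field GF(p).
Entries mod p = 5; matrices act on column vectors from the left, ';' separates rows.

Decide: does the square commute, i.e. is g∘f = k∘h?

Along f;g (path 1):
  e0=[1,0] f-->[4,0] g-->[3,3]
  e1=[0,1] f-->[4,1] g-->[0,1]
  ⟦path⟧₁ = ⟨3 0; 3 1⟩
Along h;k (path 2):
  e0=[1,0] h-->[1,0] k-->[3,1]
  e1=[0,1] h-->[4,4] k-->[0,3]
  ⟦path⟧₂ = ⟨3 0; 1 3⟩
Equal? distinct morphisms ✗

Answer: DOES NOT COMMUTE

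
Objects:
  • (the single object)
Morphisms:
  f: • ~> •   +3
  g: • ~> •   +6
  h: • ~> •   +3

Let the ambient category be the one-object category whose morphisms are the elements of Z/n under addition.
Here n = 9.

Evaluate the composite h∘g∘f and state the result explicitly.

Answer: +3

Derivation:
  0 +3≡3 +6≡0 +3≡3  (mod 9)
composite: +3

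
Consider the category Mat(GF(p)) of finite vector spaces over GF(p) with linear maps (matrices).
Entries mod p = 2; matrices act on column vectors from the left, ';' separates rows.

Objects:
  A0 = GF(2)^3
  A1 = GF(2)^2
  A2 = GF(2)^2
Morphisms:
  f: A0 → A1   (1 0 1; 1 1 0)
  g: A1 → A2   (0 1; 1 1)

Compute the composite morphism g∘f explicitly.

  e0=(1,0,0) f→(1,1) g→(1,0)
  e1=(0,1,0) f→(0,1) g→(1,1)
  e2=(0,0,1) f→(1,0) g→(0,1)
⟦path⟧: (1 1 0; 0 1 1)

Answer: (1 1 0; 0 1 1)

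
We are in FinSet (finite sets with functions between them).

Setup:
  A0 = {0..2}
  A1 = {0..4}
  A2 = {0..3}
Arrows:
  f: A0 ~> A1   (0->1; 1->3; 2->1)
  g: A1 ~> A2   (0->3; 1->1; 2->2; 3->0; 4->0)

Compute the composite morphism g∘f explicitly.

  0 f~>1 g~>1
  1 f~>3 g~>0
  2 f~>1 g~>1
result: (0->1; 1->0; 2->1)

Answer: (0->1; 1->0; 2->1)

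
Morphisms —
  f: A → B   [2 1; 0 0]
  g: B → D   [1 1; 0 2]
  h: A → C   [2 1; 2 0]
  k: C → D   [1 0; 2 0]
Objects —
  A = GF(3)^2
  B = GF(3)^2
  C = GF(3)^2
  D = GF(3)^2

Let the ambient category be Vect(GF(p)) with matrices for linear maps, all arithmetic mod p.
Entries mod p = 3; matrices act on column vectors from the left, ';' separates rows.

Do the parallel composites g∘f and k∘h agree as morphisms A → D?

Answer: DOES NOT COMMUTE

Derivation:
Path 1 = f;g:
  e0=(1,0) f→(2,0) g→(2,0)
  e1=(0,1) f→(1,0) g→(1,0)
  ⟦path⟧₁ = [2 1; 0 0]
Path 2 = h;k:
  e0=(1,0) h→(2,2) k→(2,1)
  e1=(0,1) h→(1,0) k→(1,2)
  ⟦path⟧₂ = [2 1; 1 2]
Equal? differ; not commutative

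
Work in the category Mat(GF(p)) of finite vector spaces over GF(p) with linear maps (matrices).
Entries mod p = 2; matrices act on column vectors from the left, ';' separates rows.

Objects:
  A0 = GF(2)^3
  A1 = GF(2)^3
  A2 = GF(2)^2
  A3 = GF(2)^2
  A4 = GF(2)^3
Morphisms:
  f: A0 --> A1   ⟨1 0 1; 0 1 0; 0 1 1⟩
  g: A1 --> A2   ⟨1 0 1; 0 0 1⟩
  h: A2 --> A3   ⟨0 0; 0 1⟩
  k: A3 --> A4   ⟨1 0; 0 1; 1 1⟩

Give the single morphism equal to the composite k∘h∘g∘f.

Answer: ⟨0 0 0; 0 1 1; 0 1 1⟩

Work:
  e0=(1,0,0) f-->(1,0,0) g-->(1,0) h-->(0,0) k-->(0,0,0)
  e1=(0,1,0) f-->(0,1,1) g-->(1,1) h-->(0,1) k-->(0,1,1)
  e2=(0,0,1) f-->(1,0,1) g-->(0,1) h-->(0,1) k-->(0,1,1)
result: ⟨0 0 0; 0 1 1; 0 1 1⟩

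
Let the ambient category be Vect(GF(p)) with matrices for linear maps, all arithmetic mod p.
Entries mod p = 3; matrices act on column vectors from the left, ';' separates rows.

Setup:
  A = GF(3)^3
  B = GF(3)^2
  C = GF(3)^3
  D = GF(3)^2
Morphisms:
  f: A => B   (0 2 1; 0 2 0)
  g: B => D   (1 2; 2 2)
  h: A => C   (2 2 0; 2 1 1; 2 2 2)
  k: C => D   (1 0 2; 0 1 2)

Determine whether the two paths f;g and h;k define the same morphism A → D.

Path 1 = f;g:
  e0=⟨1,0,0⟩ f=>⟨0,0⟩ g=>⟨0,0⟩
  e1=⟨0,1,0⟩ f=>⟨2,2⟩ g=>⟨0,2⟩
  e2=⟨0,0,1⟩ f=>⟨1,0⟩ g=>⟨1,2⟩
  ⟦path⟧₁ = (0 0 1; 0 2 2)
Path 2 = h;k:
  e0=⟨1,0,0⟩ h=>⟨2,2,2⟩ k=>⟨0,0⟩
  e1=⟨0,1,0⟩ h=>⟨2,1,2⟩ k=>⟨0,2⟩
  e2=⟨0,0,1⟩ h=>⟨0,1,2⟩ k=>⟨1,2⟩
  ⟦path⟧₂ = (0 0 1; 0 2 2)
Equal? YES — commutes

Answer: COMMUTES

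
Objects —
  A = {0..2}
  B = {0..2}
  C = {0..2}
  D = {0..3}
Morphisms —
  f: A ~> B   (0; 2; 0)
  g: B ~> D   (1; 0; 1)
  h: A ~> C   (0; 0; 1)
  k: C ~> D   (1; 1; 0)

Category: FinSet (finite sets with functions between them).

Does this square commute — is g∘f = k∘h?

Answer: COMMUTES

Work:
Along f;g (path 1):
  0 f~>0 g~>1
  1 f~>2 g~>1
  2 f~>0 g~>1
  result₁ = (1; 1; 1)
Along h;k (path 2):
  0 h~>0 k~>1
  1 h~>0 k~>1
  2 h~>1 k~>1
  result₂ = (1; 1; 1)
Equal? YES — commutes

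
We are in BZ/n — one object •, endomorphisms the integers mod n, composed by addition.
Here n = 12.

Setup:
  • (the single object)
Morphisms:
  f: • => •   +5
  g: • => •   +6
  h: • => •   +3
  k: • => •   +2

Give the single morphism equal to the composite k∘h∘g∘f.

Answer: +4

Trace:
  0 +5≡5 +6≡11 +3≡2 +2≡4  (mod 12)
⟦path⟧: +4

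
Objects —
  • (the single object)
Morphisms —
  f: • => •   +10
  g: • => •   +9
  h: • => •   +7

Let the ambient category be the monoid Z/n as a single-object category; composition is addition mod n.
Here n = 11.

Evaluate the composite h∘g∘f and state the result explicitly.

Answer: +4

Work:
  0 +10≡10 +9≡8 +7≡4  (mod 11)
composite: +4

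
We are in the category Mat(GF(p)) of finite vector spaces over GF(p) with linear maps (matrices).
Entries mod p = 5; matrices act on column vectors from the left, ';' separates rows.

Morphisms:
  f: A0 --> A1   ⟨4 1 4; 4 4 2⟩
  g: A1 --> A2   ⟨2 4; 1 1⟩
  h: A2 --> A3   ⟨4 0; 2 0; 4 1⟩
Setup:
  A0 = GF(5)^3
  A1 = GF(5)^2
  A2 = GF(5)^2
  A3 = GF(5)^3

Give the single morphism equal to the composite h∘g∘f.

Answer: ⟨1 2 4; 3 1 2; 4 2 0⟩

Derivation:
  e0=(1,0,0) f-->(4,4) g-->(4,3) h-->(1,3,4)
  e1=(0,1,0) f-->(1,4) g-->(3,0) h-->(2,1,2)
  e2=(0,0,1) f-->(4,2) g-->(1,1) h-->(4,2,0)
composite: ⟨1 2 4; 3 1 2; 4 2 0⟩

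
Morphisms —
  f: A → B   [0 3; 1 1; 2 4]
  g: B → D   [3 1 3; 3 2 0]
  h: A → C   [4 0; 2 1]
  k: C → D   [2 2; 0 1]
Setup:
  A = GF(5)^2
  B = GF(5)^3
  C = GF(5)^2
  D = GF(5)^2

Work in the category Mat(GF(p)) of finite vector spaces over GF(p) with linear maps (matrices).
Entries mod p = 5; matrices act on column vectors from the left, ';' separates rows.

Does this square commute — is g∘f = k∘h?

Answer: COMMUTES

Derivation:
1) trace f;g:
  e0=(1,0) f→(0,1,2) g→(2,2)
  e1=(0,1) f→(3,1,4) g→(2,1)
  ⟦path⟧₁ = [2 2; 2 1]
2) trace h;k:
  e0=(1,0) h→(4,2) k→(2,2)
  e1=(0,1) h→(0,1) k→(2,1)
  ⟦path⟧₂ = [2 2; 2 1]
Equal? equal; square commutes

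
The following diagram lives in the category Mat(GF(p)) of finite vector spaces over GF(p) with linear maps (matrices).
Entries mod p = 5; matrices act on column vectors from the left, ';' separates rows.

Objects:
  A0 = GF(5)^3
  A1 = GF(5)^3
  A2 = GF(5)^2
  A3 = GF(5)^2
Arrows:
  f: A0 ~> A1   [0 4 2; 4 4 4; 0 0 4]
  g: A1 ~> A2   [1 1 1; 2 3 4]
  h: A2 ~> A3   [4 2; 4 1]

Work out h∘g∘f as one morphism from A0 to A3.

  e0=[1,0,0] f~>[0,4,0] g~>[4,2] h~>[0,3]
  e1=[0,1,0] f~>[4,4,0] g~>[3,0] h~>[2,2]
  e2=[0,0,1] f~>[2,4,4] g~>[0,2] h~>[4,2]
result: [0 2 4; 3 2 2]

Answer: [0 2 4; 3 2 2]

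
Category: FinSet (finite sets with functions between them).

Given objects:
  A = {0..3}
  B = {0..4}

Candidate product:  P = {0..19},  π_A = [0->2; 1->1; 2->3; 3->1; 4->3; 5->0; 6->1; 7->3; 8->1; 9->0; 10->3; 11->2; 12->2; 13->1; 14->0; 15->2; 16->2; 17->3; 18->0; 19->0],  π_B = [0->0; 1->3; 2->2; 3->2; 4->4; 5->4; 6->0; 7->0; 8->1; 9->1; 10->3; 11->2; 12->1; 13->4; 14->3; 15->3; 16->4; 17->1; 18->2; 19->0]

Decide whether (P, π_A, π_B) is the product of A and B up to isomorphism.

|A|·|B| = 4·5 = 20;  |P| = 20
Check the pairing map k ↦ (π_A(k), π_B(k)):
  0 -> (2,0)
  1 -> (1,3)
  2 -> (3,2)
  3 -> (1,2)
  4 -> (3,4)
  5 -> (0,4)
  6 -> (1,0)
  7 -> (3,0)
  8 -> (1,1)
  9 -> (0,1)
  10 -> (3,3)
  11 -> (2,2)
  12 -> (2,1)
  13 -> (1,4)
  14 -> (0,3)
  15 -> (2,3)
  16 -> (2,4)
  17 -> (3,1)
  18 -> (0,2)
  19 -> (0,0)
distinct pairs in image: 20 / 20 needed
  → bijection onto A×B; projections well-typed.

Answer: VALID PRODUCT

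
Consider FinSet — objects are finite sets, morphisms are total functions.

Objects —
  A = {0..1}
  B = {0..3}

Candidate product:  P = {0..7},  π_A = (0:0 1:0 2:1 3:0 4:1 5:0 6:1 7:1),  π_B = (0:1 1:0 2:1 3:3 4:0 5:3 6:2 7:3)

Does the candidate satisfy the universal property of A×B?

|A|·|B| = 2·4 = 8;  |P| = 8
Check the pairing map k ↦ (π_A(k), π_B(k)):
  0 : (0,1)
  1 : (0,0)
  2 : (1,1)
  3 : (0,3)
  4 : (1,0)
  5 : (0,3)  ✗ repeats pair of k=3
  6 : (1,2)
  7 : (1,3)
distinct pairs in image: 7 / 8 needed
  → (0,3) hit at k=3 and k=5

Answer: NOT A VALID PRODUCT — duplicate pair at indices 3,5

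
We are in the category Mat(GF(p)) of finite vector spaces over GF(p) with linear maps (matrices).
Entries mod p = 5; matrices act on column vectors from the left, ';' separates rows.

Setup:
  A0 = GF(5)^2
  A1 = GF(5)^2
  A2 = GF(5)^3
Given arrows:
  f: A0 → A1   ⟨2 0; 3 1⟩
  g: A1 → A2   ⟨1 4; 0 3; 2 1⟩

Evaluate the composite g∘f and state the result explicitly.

Answer: ⟨4 4; 4 3; 2 1⟩

Trace:
  e0=(1,0) f→(2,3) g→(4,4,2)
  e1=(0,1) f→(0,1) g→(4,3,1)
composite: ⟨4 4; 4 3; 2 1⟩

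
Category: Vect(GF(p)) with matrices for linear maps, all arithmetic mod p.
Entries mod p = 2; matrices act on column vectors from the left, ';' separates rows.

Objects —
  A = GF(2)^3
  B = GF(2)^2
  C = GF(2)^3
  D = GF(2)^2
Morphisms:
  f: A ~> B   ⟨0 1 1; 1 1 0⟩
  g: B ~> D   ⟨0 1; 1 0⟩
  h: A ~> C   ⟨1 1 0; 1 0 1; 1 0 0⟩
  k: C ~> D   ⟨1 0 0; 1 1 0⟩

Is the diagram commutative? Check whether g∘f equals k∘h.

Answer: COMMUTES

Trace:
Path 1 = f;g:
  e0=[1,0,0] f~>[0,1] g~>[1,0]
  e1=[0,1,0] f~>[1,1] g~>[1,1]
  e2=[0,0,1] f~>[1,0] g~>[0,1]
  composite₁ = ⟨1 1 0; 0 1 1⟩
Path 2 = h;k:
  e0=[1,0,0] h~>[1,1,1] k~>[1,0]
  e1=[0,1,0] h~>[1,0,0] k~>[1,1]
  e2=[0,0,1] h~>[0,1,0] k~>[0,1]
  composite₂ = ⟨1 1 0; 0 1 1⟩
Equal? YES — commutes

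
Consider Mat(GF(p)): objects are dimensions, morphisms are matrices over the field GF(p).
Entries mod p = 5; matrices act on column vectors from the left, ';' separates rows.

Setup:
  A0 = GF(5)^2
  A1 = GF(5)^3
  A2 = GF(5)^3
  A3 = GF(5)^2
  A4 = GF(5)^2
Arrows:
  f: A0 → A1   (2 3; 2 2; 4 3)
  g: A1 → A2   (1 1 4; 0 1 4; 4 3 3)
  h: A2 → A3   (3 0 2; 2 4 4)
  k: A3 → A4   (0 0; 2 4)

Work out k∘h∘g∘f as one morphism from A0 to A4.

  e0=(1,0) f→(2,2,4) g→(0,3,1) h→(2,1) k→(0,3)
  e1=(0,1) f→(3,2,3) g→(2,4,2) h→(0,3) k→(0,2)
composite: (0 0; 3 2)

Answer: (0 0; 3 2)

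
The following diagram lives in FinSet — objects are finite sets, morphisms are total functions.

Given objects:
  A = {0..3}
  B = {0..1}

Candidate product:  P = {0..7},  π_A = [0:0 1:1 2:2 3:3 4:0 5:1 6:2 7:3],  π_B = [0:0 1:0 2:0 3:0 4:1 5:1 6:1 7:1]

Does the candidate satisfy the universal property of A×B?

Answer: VALID PRODUCT

Trace:
|A|·|B| = 4·2 = 8;  |P| = 8
Check the pairing map k ↦ (π_A(k), π_B(k)):
  0 : (0,0)
  1 : (1,0)
  2 : (2,0)
  3 : (3,0)
  4 : (0,1)
  5 : (1,1)
  6 : (2,1)
  7 : (3,1)
distinct pairs in image: 8 / 8 needed
  → bijection onto A×B; projections well-typed.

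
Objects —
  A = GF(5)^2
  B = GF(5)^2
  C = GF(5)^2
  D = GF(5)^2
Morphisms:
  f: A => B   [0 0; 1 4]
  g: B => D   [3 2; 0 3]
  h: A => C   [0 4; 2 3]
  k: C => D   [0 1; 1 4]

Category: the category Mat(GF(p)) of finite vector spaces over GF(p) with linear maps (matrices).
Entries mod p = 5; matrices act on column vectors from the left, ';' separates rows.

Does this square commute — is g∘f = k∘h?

Answer: DOES NOT COMMUTE

Trace:
1) trace f;g:
  e0=⟨1,0⟩ f=>⟨0,1⟩ g=>⟨2,3⟩
  e1=⟨0,1⟩ f=>⟨0,4⟩ g=>⟨3,2⟩
  composite₁ = [2 3; 3 2]
2) trace h;k:
  e0=⟨1,0⟩ h=>⟨0,2⟩ k=>⟨2,3⟩
  e1=⟨0,1⟩ h=>⟨4,3⟩ k=>⟨3,1⟩
  composite₂ = [2 3; 3 1]
Equal? distinct morphisms ✗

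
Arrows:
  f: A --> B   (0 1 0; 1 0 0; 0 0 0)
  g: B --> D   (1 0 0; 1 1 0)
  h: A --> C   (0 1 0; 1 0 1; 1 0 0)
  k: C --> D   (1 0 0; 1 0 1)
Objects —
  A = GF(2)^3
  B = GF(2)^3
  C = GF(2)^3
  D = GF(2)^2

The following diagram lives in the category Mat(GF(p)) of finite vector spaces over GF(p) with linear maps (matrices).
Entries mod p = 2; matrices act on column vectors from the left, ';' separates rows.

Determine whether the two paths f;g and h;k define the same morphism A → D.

Path 1 = f;g:
  e0=(1,0,0) f-->(0,1,0) g-->(0,1)
  e1=(0,1,0) f-->(1,0,0) g-->(1,1)
  e2=(0,0,1) f-->(0,0,0) g-->(0,0)
  ⟦path⟧₁ = (0 1 0; 1 1 0)
Path 2 = h;k:
  e0=(1,0,0) h-->(0,1,1) k-->(0,1)
  e1=(0,1,0) h-->(1,0,0) k-->(1,1)
  e2=(0,0,1) h-->(0,1,0) k-->(0,0)
  ⟦path⟧₂ = (0 1 0; 1 1 0)
Equal? same morphism ✓

Answer: COMMUTES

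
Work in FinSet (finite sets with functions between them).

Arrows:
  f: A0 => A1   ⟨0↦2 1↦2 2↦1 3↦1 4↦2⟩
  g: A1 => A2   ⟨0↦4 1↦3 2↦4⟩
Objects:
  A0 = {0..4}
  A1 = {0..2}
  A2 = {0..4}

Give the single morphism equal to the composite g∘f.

  0 f=>2 g=>4
  1 f=>2 g=>4
  2 f=>1 g=>3
  3 f=>1 g=>3
  4 f=>2 g=>4
result: ⟨0↦4 1↦4 2↦3 3↦3 4↦4⟩

Answer: ⟨0↦4 1↦4 2↦3 3↦3 4↦4⟩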